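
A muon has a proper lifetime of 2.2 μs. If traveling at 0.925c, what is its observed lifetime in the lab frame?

Proper lifetime τ₀ = 2.2 μs
γ = 1/√(1 - 0.925²) = 2.632
τ = γτ₀ = 2.632 × 2.2 μs = 5.790 μs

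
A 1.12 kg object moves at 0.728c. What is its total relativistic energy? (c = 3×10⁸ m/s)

γ = 1/√(1 - 0.728²) = 1.4586
mc² = 1.12 × (3×10⁸)² = 1.008×10¹⁷ J
E = γmc² = 1.4586 × 1.008×10¹⁷ = 1.470×10¹⁷ J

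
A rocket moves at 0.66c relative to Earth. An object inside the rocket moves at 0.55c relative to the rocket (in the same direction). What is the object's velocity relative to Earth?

u = (u' + v)/(1 + u'v/c²)
Numerator: 0.55 + 0.66 = 1.21
Denominator: 1 + 0.363 = 1.363
u = 1.21/1.363 = 0.8877c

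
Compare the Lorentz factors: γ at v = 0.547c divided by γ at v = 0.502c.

γ₁ = 1/√(1 - 0.547²) = 1.1946
γ₂ = 1/√(1 - 0.502²) = 1.1562
γ₁/γ₂ = 1.1946/1.1562 = 1.033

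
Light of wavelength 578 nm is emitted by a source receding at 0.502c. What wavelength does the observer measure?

β = 0.502
Wavelength Doppler factor = √(1.502/0.498) = √(3.016) = 1.737
λ_obs = 578 × 1.737 = 1004 nm (redshift)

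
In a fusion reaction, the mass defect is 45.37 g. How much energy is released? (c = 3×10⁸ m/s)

Convert mass defect: Δm = 45.37 g = 0.04537 kg
E = Δm·c² = 0.04537 × (3×10⁸)²
= 0.04537 × 9×10¹⁶ = 4.083×10¹⁵ J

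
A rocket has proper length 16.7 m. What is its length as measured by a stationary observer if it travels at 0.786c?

Proper length L₀ = 16.7 m
γ = 1/√(1 - 0.786²) = 1.618
L = L₀/γ = 16.7/1.618 = 10.32 m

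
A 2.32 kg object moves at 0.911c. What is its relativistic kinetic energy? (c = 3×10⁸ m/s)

γ = 1/√(1 - 0.911²) = 2.425
γ - 1 = 1.425
KE = (γ-1)mc² = 1.425 × 2.32 × (3×10⁸)² = 2.975×10¹⁷ J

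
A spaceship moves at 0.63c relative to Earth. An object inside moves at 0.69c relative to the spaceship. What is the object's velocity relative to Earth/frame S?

u = (u' + v)/(1 + u'v/c²)
Numerator: 0.69 + 0.63 = 1.32
Denominator: 1 + 0.4347 = 1.4347
u = 1.32/1.4347 = 0.9201c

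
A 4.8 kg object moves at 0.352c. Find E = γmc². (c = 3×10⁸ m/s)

γ = 1/√(1 - 0.352²) = 1.0684
mc² = 4.8 × (3×10⁸)² = 4.320×10¹⁷ J
E = γmc² = 1.0684 × 4.320×10¹⁷ = 4.615×10¹⁷ J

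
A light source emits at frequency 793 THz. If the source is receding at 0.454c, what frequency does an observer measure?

β = v/c = 0.454
(1-β)/(1+β) = 0.546/1.454 = 0.375516
Doppler factor = √(0.375516) = 0.61279
f_obs = 793 × 0.61279 = 485.9 THz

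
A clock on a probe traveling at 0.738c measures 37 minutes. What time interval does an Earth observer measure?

Proper time Δt₀ = 37 minutes
γ = 1/√(1 - 0.738²) = 1.482
Δt = γΔt₀ = 1.482 × 37 = 54.83 minutes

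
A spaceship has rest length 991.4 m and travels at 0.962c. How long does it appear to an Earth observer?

Proper length L₀ = 991.4 m
γ = 1/√(1 - 0.962²) = 3.662
L = L₀/γ = 991.4/3.662 = 270.7 m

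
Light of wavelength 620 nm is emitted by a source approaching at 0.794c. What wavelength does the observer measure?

β = 0.794
Wavelength Doppler factor = √(0.206/1.794) = √(0.11483) = 0.3389
λ_obs = 620 × 0.3389 = 210.1 nm (blueshift)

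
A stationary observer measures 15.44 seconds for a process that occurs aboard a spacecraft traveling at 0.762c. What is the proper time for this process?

Dilated time Δt = 15.44 seconds
γ = 1/√(1 - 0.762²) = 1.5442
Δt₀ = Δt/γ = 15.44/1.5442 = 9.999 seconds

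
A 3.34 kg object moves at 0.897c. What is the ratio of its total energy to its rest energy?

E = γmc², E₀ = mc²
E/E₀ = γ = 1/√(1 - 0.897²) = 2.262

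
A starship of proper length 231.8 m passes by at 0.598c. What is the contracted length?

Proper length L₀ = 231.8 m
γ = 1/√(1 - 0.598²) = 1.2477
L = L₀/γ = 231.8/1.2477 = 185.8 m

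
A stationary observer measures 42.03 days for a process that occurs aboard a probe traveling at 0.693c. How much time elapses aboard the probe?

Dilated time Δt = 42.03 days
γ = 1/√(1 - 0.693²) = 1.387
Δt₀ = Δt/γ = 42.03/1.387 = 30.30 days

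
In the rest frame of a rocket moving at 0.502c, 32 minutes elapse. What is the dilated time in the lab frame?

Proper time Δt₀ = 32 minutes
γ = 1/√(1 - 0.502²) = 1.1562
Δt = γΔt₀ = 1.1562 × 32 = 37.00 minutes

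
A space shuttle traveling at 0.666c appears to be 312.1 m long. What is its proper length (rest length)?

Contracted length L = 312.1 m
γ = 1/√(1 - 0.666²) = 1.3406
L₀ = γL = 1.3406 × 312.1 = 418.4 m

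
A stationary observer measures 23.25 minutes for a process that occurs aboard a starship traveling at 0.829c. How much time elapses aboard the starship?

Dilated time Δt = 23.25 minutes
γ = 1/√(1 - 0.829²) = 1.788
Δt₀ = Δt/γ = 23.25/1.788 = 13.00 minutes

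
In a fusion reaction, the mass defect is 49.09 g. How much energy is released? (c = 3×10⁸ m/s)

Convert mass defect: Δm = 49.09 g = 0.04909 kg
E = Δm·c² = 0.04909 × (3×10⁸)²
= 0.04909 × 9×10¹⁶ = 4.418×10¹⁵ J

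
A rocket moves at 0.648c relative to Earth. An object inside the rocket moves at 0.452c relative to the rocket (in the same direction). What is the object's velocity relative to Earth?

u = (u' + v)/(1 + u'v/c²)
Numerator: 0.452 + 0.648 = 1.1
Denominator: 1 + 0.292896 = 1.292896
u = 1.1/1.292896 = 0.8508c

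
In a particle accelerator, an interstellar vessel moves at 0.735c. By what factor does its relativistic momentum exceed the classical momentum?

p_rel = γmv, p_class = mv
Ratio = γ = 1/√(1 - 0.735²)
= 1/√(0.459775) = 1.475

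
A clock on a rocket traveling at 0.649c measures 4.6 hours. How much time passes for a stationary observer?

Proper time Δt₀ = 4.6 hours
γ = 1/√(1 - 0.649²) = 1.3144
Δt = γΔt₀ = 1.3144 × 4.6 = 6.046 hours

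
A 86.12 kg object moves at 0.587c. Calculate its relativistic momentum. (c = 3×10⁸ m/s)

γ = 1/√(1 - 0.587²) = 1.235
v = 0.587 × 3×10⁸ = 1.761×10⁸ m/s
p = γmv = 1.235 × 86.12 × 1.761×10⁸ = 1.873×10¹⁰ kg·m/s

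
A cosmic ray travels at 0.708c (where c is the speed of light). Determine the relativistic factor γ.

v/c = 0.708, so (v/c)² = 0.501264
1 - (v/c)² = 0.498736
γ = 1/√(0.498736) = 1.416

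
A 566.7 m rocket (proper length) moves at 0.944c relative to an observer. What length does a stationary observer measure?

Proper length L₀ = 566.7 m
γ = 1/√(1 - 0.944²) = 3.031
L = L₀/γ = 566.7/3.031 = 187.0 m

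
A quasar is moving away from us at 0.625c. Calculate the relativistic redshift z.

β = 0.625
(1+β)/(1-β) = 1.625/0.375 = 4.333
√(4.333) = 2.082
z = 2.082 - 1 = 1.082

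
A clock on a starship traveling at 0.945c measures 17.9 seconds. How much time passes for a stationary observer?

Proper time Δt₀ = 17.9 seconds
γ = 1/√(1 - 0.945²) = 3.0574
Δt = γΔt₀ = 3.0574 × 17.9 = 54.73 seconds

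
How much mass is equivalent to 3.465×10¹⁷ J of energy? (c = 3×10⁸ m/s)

From E = mc², we get m = E/c²
c² = (3×10⁸)² = 9×10¹⁶ m²/s²
m = 3.465×10¹⁷ / 9×10¹⁶ = 3.850 kg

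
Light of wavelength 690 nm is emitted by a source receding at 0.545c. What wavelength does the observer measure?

β = 0.545
Wavelength Doppler factor = √(1.545/0.455) = √(3.3956) = 1.8427
λ_obs = 690 × 1.8427 = 1271 nm (redshift)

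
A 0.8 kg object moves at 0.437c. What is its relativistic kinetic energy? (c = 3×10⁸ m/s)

γ = 1/√(1 - 0.437²) = 1.11178
γ - 1 = 0.11178
KE = (γ-1)mc² = 0.11178 × 0.8 × (3×10⁸)² = 8.048×10¹⁵ J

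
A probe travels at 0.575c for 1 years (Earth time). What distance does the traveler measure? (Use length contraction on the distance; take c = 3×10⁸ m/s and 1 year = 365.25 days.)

Earth distance: d = v × t = 0.575c × 1 yr = 5.4437×10¹⁵ m
γ = 1.2223
d' = d/γ = 5.4437×10¹⁵/1.2223 = 4.454×10¹⁵ m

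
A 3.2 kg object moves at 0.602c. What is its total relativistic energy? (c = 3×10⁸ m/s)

γ = 1/√(1 - 0.602²) = 1.2524
mc² = 3.2 × (3×10⁸)² = 2.880×10¹⁷ J
E = γmc² = 1.2524 × 2.880×10¹⁷ = 3.607×10¹⁷ J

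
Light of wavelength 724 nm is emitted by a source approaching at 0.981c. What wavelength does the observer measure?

β = 0.981
Wavelength Doppler factor = √(0.019/1.981) = √(0.009591) = 0.09793
λ_obs = 724 × 0.09793 = 70.90 nm (blueshift)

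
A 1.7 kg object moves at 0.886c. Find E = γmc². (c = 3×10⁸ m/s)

γ = 1/√(1 - 0.886²) = 2.157
mc² = 1.7 × (3×10⁸)² = 1.530×10¹⁷ J
E = γmc² = 2.157 × 1.530×10¹⁷ = 3.300×10¹⁷ J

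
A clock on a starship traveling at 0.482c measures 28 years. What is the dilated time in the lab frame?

Proper time Δt₀ = 28 years
γ = 1/√(1 - 0.482²) = 1.1413
Δt = γΔt₀ = 1.1413 × 28 = 31.96 years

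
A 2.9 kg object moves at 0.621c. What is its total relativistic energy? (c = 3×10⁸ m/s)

γ = 1/√(1 - 0.621²) = 1.276
mc² = 2.9 × (3×10⁸)² = 2.610×10¹⁷ J
E = γmc² = 1.276 × 2.610×10¹⁷ = 3.330×10¹⁷ J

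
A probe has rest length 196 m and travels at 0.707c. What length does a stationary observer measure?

Proper length L₀ = 196 m
γ = 1/√(1 - 0.707²) = 1.414
L = L₀/γ = 196/1.414 = 138.6 m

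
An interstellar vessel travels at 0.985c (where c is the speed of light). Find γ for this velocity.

v/c = 0.985, so (v/c)² = 0.970225
1 - (v/c)² = 0.029775
γ = 1/√(0.029775) = 5.795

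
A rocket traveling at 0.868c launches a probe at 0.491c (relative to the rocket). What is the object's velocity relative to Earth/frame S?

u = (u' + v)/(1 + u'v/c²)
Numerator: 0.491 + 0.868 = 1.359
Denominator: 1 + 0.426188 = 1.426188
u = 1.359/1.426188 = 0.9529c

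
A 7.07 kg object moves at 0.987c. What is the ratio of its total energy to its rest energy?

E = γmc², E₀ = mc²
E/E₀ = γ = 1/√(1 - 0.987²) = 6.222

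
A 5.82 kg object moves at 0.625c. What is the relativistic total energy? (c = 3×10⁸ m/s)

γ = 1/√(1 - 0.625²) = 1.281
mc² = 5.82 × (3×10⁸)² = 5.238×10¹⁷ J
E = γmc² = 1.281 × 5.238×10¹⁷ = 6.710×10¹⁷ J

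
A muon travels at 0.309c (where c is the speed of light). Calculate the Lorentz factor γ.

v/c = 0.309, so (v/c)² = 0.095481
1 - (v/c)² = 0.904519
γ = 1/√(0.904519) = 1.051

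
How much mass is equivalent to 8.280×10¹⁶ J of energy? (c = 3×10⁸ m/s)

From E = mc², we get m = E/c²
c² = (3×10⁸)² = 9×10¹⁶ m²/s²
m = 8.280×10¹⁶ / 9×10¹⁶ = 0.9200 kg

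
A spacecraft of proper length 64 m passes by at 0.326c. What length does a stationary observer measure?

Proper length L₀ = 64 m
γ = 1/√(1 - 0.326²) = 1.0578
L = L₀/γ = 64/1.0578 = 60.50 m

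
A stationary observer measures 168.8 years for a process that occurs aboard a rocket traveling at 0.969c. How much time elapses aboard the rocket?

Dilated time Δt = 168.8 years
γ = 1/√(1 - 0.969²) = 4.048
Δt₀ = Δt/γ = 168.8/4.048 = 41.70 years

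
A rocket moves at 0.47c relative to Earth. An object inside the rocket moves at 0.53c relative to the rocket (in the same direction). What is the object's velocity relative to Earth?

u = (u' + v)/(1 + u'v/c²)
Numerator: 0.53 + 0.47 = 1
Denominator: 1 + 0.2491 = 1.2491
u = 1/1.2491 = 0.8006c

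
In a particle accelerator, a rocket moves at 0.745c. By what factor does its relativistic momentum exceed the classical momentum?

p_rel = γmv, p_class = mv
Ratio = γ = 1/√(1 - 0.745²)
= 1/√(0.444975) = 1.499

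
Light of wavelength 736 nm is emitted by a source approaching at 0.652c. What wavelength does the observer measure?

β = 0.652
Wavelength Doppler factor = √(0.348/1.652) = √(0.2107) = 0.4590
λ_obs = 736 × 0.4590 = 337.8 nm (blueshift)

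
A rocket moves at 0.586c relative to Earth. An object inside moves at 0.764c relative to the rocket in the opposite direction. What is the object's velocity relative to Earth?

Object's velocity in rocket frame is u' = -0.764c
u = (u' + v)/(1 + u'v/c²) = (v - 0.764)/(1 - 0.764·v/c²)
Numerator: 0.586 - 0.764 = -0.178
Denominator: 1 - 0.447704 = 0.552296
u = -0.178/0.552296 = -0.3223c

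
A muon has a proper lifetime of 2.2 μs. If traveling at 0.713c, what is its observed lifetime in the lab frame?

Proper lifetime τ₀ = 2.2 μs
γ = 1/√(1 - 0.713²) = 1.4262
τ = γτ₀ = 1.4262 × 2.2 μs = 3.138 μs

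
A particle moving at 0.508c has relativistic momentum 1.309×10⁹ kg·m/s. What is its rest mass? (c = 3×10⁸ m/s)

γ = 1/√(1 - 0.508²) = 1.161
v = 0.508 × 3×10⁸ = 1.524×10⁸ m/s
m = p/(γv) = 1.309×10⁹/(1.161 × 1.524×10⁸) = 7.398 kg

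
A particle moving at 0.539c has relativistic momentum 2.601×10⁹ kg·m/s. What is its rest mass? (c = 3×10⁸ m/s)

γ = 1/√(1 - 0.539²) = 1.187
v = 0.539 × 3×10⁸ = 1.617×10⁸ m/s
m = p/(γv) = 2.601×10⁹/(1.187 × 1.617×10⁸) = 13.55 kg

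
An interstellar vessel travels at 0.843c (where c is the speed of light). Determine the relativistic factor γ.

v/c = 0.843, so (v/c)² = 0.710649
1 - (v/c)² = 0.289351
γ = 1/√(0.289351) = 1.859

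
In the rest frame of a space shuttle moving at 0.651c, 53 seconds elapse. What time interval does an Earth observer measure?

Proper time Δt₀ = 53 seconds
γ = 1/√(1 - 0.651²) = 1.3174
Δt = γΔt₀ = 1.3174 × 53 = 69.82 seconds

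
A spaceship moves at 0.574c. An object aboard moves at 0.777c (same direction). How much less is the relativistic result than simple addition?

Classical: u' + v = 0.777 + 0.574 = 1.351c
Relativistic: u = (0.777 + 0.574)/(1 + 0.445998) = 1.351/1.445998 = 0.9343c
Difference: 1.351 - 0.9343 = 0.4167c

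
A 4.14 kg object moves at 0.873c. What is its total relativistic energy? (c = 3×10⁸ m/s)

γ = 1/√(1 - 0.873²) = 2.0504
mc² = 4.14 × (3×10⁸)² = 3.726×10¹⁷ J
E = γmc² = 2.0504 × 3.726×10¹⁷ = 7.640×10¹⁷ J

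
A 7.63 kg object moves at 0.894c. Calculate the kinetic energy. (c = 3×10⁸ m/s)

γ = 1/√(1 - 0.894²) = 2.2318
γ - 1 = 1.2318
KE = (γ-1)mc² = 1.2318 × 7.63 × (3×10⁸)² = 8.459×10¹⁷ J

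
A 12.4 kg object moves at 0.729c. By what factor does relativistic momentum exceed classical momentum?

p_rel = γmv, p_class = mv
Ratio = γ = 1/√(1 - 0.729²) = 1.461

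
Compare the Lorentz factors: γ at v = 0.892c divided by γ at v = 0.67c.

γ₁ = 1/√(1 - 0.892²) = 2.212
γ₂ = 1/√(1 - 0.67²) = 1.347
γ₁/γ₂ = 2.212/1.347 = 1.642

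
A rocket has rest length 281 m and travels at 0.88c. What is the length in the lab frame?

Proper length L₀ = 281 m
γ = 1/√(1 - 0.88²) = 2.105
L = L₀/γ = 281/2.105 = 133.5 m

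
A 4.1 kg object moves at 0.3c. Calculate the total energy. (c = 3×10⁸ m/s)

γ = 1/√(1 - 0.3²) = 1.0483
mc² = 4.1 × (3×10⁸)² = 3.690×10¹⁷ J
E = γmc² = 1.0483 × 3.690×10¹⁷ = 3.868×10¹⁷ J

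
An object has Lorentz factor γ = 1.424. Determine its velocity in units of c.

From γ = 1/√(1 - v²/c²):
1/γ² = 1/1.424² = 0.4932
v²/c² = 1 - 0.4932 = 0.5068
v/c = √(0.5068) = 0.7119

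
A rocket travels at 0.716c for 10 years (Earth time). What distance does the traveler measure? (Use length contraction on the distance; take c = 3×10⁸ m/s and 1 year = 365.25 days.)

Earth distance: d = v × t = 0.716c × 10 yr = 6.7786×10¹⁶ m
γ = 1.4325
d' = d/γ = 6.7786×10¹⁶/1.4325 = 4.732×10¹⁶ m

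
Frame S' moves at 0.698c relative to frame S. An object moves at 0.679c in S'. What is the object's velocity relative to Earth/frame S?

u = (u' + v)/(1 + u'v/c²)
Numerator: 0.679 + 0.698 = 1.377
Denominator: 1 + 0.473942 = 1.473942
u = 1.377/1.473942 = 0.9342c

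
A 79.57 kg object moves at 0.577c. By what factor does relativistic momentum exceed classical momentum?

p_rel = γmv, p_class = mv
Ratio = γ = 1/√(1 - 0.577²) = 1.224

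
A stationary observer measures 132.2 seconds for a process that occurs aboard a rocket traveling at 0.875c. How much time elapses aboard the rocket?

Dilated time Δt = 132.2 seconds
γ = 1/√(1 - 0.875²) = 2.0656
Δt₀ = Δt/γ = 132.2/2.0656 = 64.00 seconds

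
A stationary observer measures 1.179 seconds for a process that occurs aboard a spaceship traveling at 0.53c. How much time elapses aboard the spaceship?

Dilated time Δt = 1.179 seconds
γ = 1/√(1 - 0.53²) = 1.1792
Δt₀ = Δt/γ = 1.179/1.1792 = 0.9998 seconds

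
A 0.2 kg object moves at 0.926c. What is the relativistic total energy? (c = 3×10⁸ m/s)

γ = 1/√(1 - 0.926²) = 2.649
mc² = 0.2 × (3×10⁸)² = 1.800×10¹⁶ J
E = γmc² = 2.649 × 1.800×10¹⁶ = 4.768×10¹⁶ J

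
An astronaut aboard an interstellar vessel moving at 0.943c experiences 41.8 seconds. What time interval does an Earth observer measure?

Proper time Δt₀ = 41.8 seconds
γ = 1/√(1 - 0.943²) = 3.005
Δt = γΔt₀ = 3.005 × 41.8 = 125.6 seconds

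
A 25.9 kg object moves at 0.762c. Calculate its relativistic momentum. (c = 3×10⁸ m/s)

γ = 1/√(1 - 0.762²) = 1.5442
v = 0.762 × 3×10⁸ = 2.286×10⁸ m/s
p = γmv = 1.5442 × 25.9 × 2.286×10⁸ = 9.143×10⁹ kg·m/s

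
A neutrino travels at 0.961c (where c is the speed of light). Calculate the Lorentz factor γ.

v/c = 0.961, so (v/c)² = 0.923521
1 - (v/c)² = 0.076479
γ = 1/√(0.076479) = 3.616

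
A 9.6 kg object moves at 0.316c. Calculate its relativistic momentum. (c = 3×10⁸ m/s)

γ = 1/√(1 - 0.316²) = 1.054
v = 0.316 × 3×10⁸ = 9.480×10⁷ m/s
p = γmv = 1.054 × 9.6 × 9.480×10⁷ = 9.592×10⁸ kg·m/s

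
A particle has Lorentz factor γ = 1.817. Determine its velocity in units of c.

From γ = 1/√(1 - v²/c²):
1/γ² = 1/1.817² = 0.3029
v²/c² = 1 - 0.3029 = 0.6971
v/c = √(0.6971) = 0.8349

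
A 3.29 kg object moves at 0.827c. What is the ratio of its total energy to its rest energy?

E = γmc², E₀ = mc²
E/E₀ = γ = 1/√(1 - 0.827²) = 1.779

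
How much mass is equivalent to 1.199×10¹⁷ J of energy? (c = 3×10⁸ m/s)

From E = mc², we get m = E/c²
c² = (3×10⁸)² = 9×10¹⁶ m²/s²
m = 1.199×10¹⁷ / 9×10¹⁶ = 1.332 kg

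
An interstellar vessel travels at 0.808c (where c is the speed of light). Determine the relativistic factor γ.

v/c = 0.808, so (v/c)² = 0.652864
1 - (v/c)² = 0.347136
γ = 1/√(0.347136) = 1.697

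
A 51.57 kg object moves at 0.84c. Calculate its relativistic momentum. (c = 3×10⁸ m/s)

γ = 1/√(1 - 0.84²) = 1.843
v = 0.84 × 3×10⁸ = 2.520×10⁸ m/s
p = γmv = 1.843 × 51.57 × 2.520×10⁸ = 2.395×10¹⁰ kg·m/s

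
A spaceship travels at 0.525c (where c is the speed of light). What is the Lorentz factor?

v/c = 0.525, so (v/c)² = 0.275625
1 - (v/c)² = 0.724375
γ = 1/√(0.724375) = 1.175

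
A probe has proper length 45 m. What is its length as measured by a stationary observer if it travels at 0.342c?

Proper length L₀ = 45 m
γ = 1/√(1 - 0.342²) = 1.064
L = L₀/γ = 45/1.064 = 42.29 m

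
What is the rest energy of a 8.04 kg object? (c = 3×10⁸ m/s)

c² = (3×10⁸)² = 9.000×10¹⁶ m²/s²
E₀ = mc² = 8.04 × 9.000×10¹⁶ = 7.236×10¹⁷ J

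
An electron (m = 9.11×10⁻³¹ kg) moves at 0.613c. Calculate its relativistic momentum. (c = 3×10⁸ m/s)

γ = 1/√(1 - 0.613²) = 1.2657
v = 0.613 × 3×10⁸ = 1.839×10⁸ m/s
p = γmv = 1.2657 × 9.11×10⁻³¹ × 1.839×10⁸ = 2.120×10⁻²² kg·m/s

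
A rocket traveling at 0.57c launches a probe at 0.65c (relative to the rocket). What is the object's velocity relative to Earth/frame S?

u = (u' + v)/(1 + u'v/c²)
Numerator: 0.65 + 0.57 = 1.22
Denominator: 1 + 0.3705 = 1.3705
u = 1.22/1.3705 = 0.8902c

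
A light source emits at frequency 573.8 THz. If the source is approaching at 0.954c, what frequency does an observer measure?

β = v/c = 0.954
(1+β)/(1-β) = 1.954/0.046 = 42.48
Doppler factor = √(42.48) = 6.518
f_obs = 573.8 × 6.518 = 3740 THz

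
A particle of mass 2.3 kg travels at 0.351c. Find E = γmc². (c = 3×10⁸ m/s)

γ = 1/√(1 - 0.351²) = 1.068
mc² = 2.3 × (3×10⁸)² = 2.070×10¹⁷ J
E = γmc² = 1.068 × 2.070×10¹⁷ = 2.211×10¹⁷ J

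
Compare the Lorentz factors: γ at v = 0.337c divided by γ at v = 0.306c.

γ₁ = 1/√(1 - 0.337²) = 1.062
γ₂ = 1/√(1 - 0.306²) = 1.050
γ₁/γ₂ = 1.062/1.050 = 1.011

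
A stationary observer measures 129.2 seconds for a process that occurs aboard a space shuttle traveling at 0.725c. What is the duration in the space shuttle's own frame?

Dilated time Δt = 129.2 seconds
γ = 1/√(1 - 0.725²) = 1.4519
Δt₀ = Δt/γ = 129.2/1.4519 = 88.99 seconds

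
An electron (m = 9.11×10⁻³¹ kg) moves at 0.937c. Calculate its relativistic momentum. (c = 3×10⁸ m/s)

γ = 1/√(1 - 0.937²) = 2.8626
v = 0.937 × 3×10⁸ = 2.811×10⁸ m/s
p = γmv = 2.8626 × 9.11×10⁻³¹ × 2.811×10⁸ = 7.331×10⁻²² kg·m/s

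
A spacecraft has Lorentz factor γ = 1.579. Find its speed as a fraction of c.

From γ = 1/√(1 - v²/c²):
1/γ² = 1/1.579² = 0.4011
v²/c² = 1 - 0.4011 = 0.5989
v/c = √(0.5989) = 0.7739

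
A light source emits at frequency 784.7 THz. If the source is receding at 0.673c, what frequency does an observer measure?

β = v/c = 0.673
(1-β)/(1+β) = 0.327/1.673 = 0.19546
Doppler factor = √(0.19546) = 0.4421
f_obs = 784.7 × 0.4421 = 346.9 THz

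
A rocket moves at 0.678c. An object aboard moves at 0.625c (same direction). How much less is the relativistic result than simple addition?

Classical: u' + v = 0.625 + 0.678 = 1.303c
Relativistic: u = (0.625 + 0.678)/(1 + 0.42375) = 1.303/1.42375 = 0.9152c
Difference: 1.303 - 0.9152 = 0.3878c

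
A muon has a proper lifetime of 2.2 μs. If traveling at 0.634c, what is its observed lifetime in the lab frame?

Proper lifetime τ₀ = 2.2 μs
γ = 1/√(1 - 0.634²) = 1.293
τ = γτ₀ = 1.293 × 2.2 μs = 2.845 μs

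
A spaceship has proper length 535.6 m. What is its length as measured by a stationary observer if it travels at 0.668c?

Proper length L₀ = 535.6 m
γ = 1/√(1 - 0.668²) = 1.3438
L = L₀/γ = 535.6/1.3438 = 398.6 m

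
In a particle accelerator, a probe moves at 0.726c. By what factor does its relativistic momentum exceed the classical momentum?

p_rel = γmv, p_class = mv
Ratio = γ = 1/√(1 - 0.726²)
= 1/√(0.472924) = 1.454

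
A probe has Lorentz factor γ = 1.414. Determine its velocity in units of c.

From γ = 1/√(1 - v²/c²):
1/γ² = 1/1.414² = 0.5002
v²/c² = 1 - 0.5002 = 0.4998
v/c = √(0.4998) = 0.7070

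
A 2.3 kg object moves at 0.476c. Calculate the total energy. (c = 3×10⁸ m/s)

γ = 1/√(1 - 0.476²) = 1.137
mc² = 2.3 × (3×10⁸)² = 2.070×10¹⁷ J
E = γmc² = 1.137 × 2.070×10¹⁷ = 2.354×10¹⁷ J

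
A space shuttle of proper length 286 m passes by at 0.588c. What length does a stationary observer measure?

Proper length L₀ = 286 m
γ = 1/√(1 - 0.588²) = 1.2363
L = L₀/γ = 286/1.2363 = 231.3 m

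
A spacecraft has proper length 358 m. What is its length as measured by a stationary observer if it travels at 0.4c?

Proper length L₀ = 358 m
γ = 1/√(1 - 0.4²) = 1.091
L = L₀/γ = 358/1.091 = 328.1 m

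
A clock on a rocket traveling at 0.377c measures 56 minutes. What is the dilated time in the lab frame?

Proper time Δt₀ = 56 minutes
γ = 1/√(1 - 0.377²) = 1.0797
Δt = γΔt₀ = 1.0797 × 56 = 60.46 minutes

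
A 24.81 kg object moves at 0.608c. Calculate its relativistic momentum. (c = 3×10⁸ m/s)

γ = 1/√(1 - 0.608²) = 1.2595
v = 0.608 × 3×10⁸ = 1.824×10⁸ m/s
p = γmv = 1.2595 × 24.81 × 1.824×10⁸ = 5.700×10⁹ kg·m/s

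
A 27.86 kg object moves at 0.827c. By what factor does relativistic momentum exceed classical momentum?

p_rel = γmv, p_class = mv
Ratio = γ = 1/√(1 - 0.827²) = 1.779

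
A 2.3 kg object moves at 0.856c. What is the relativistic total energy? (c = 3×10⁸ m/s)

γ = 1/√(1 - 0.856²) = 1.9343
mc² = 2.3 × (3×10⁸)² = 2.070×10¹⁷ J
E = γmc² = 1.9343 × 2.070×10¹⁷ = 4.004×10¹⁷ J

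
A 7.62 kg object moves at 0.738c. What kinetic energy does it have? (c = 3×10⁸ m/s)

γ = 1/√(1 - 0.738²) = 1.4819
γ - 1 = 0.4819
KE = (γ-1)mc² = 0.4819 × 7.62 × (3×10⁸)² = 3.305×10¹⁷ J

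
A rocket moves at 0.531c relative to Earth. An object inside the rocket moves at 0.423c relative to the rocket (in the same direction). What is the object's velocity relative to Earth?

u = (u' + v)/(1 + u'v/c²)
Numerator: 0.423 + 0.531 = 0.954
Denominator: 1 + 0.224613 = 1.224613
u = 0.954/1.224613 = 0.7790c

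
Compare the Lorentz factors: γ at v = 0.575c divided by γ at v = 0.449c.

γ₁ = 1/√(1 - 0.575²) = 1.222
γ₂ = 1/√(1 - 0.449²) = 1.119
γ₁/γ₂ = 1.222/1.119 = 1.092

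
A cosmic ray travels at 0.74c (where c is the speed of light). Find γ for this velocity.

v/c = 0.74, so (v/c)² = 0.5476
1 - (v/c)² = 0.4524
γ = 1/√(0.4524) = 1.487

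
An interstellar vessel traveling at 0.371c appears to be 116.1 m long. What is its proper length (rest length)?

Contracted length L = 116.1 m
γ = 1/√(1 - 0.371²) = 1.077
L₀ = γL = 1.077 × 116.1 = 125.0 m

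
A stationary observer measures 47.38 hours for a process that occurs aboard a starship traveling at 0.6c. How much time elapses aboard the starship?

Dilated time Δt = 47.38 hours
γ = 1/√(1 - 0.6²) = 1.250
Δt₀ = Δt/γ = 47.38/1.250 = 37.90 hours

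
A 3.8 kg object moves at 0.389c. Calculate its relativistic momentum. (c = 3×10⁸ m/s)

γ = 1/√(1 - 0.389²) = 1.0855
v = 0.389 × 3×10⁸ = 1.167×10⁸ m/s
p = γmv = 1.0855 × 3.8 × 1.167×10⁸ = 4.814×10⁸ kg·m/s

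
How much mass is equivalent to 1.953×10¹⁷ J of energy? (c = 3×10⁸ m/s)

From E = mc², we get m = E/c²
c² = (3×10⁸)² = 9×10¹⁶ m²/s²
m = 1.953×10¹⁷ / 9×10¹⁶ = 2.170 kg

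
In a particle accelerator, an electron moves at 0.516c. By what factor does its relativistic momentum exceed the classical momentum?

p_rel = γmv, p_class = mv
Ratio = γ = 1/√(1 - 0.516²)
= 1/√(0.733744) = 1.167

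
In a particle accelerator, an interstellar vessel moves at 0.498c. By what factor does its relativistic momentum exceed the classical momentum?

p_rel = γmv, p_class = mv
Ratio = γ = 1/√(1 - 0.498²)
= 1/√(0.751996) = 1.153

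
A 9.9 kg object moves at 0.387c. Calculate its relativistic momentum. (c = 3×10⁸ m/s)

γ = 1/√(1 - 0.387²) = 1.085
v = 0.387 × 3×10⁸ = 1.161×10⁸ m/s
p = γmv = 1.085 × 9.9 × 1.161×10⁸ = 1.247×10⁹ kg·m/s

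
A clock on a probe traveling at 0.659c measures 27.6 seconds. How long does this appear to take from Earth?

Proper time Δt₀ = 27.6 seconds
γ = 1/√(1 - 0.659²) = 1.32953
Δt = γΔt₀ = 1.32953 × 27.6 = 36.70 seconds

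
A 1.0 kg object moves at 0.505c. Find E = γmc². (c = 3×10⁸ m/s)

γ = 1/√(1 - 0.505²) = 1.159
mc² = 1.0 × (3×10⁸)² = 9.000×10¹⁶ J
E = γmc² = 1.159 × 9.000×10¹⁶ = 1.043×10¹⁷ J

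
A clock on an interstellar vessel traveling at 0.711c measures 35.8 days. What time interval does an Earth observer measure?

Proper time Δt₀ = 35.8 days
γ = 1/√(1 - 0.711²) = 1.422
Δt = γΔt₀ = 1.422 × 35.8 = 50.91 days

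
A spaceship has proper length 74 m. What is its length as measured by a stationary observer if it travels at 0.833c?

Proper length L₀ = 74 m
γ = 1/√(1 - 0.833²) = 1.8074
L = L₀/γ = 74/1.8074 = 40.94 m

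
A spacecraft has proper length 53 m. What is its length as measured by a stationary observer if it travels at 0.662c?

Proper length L₀ = 53 m
γ = 1/√(1 - 0.662²) = 1.3342
L = L₀/γ = 53/1.3342 = 39.72 m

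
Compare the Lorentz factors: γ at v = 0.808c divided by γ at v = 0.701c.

γ₁ = 1/√(1 - 0.808²) = 1.697
γ₂ = 1/√(1 - 0.701²) = 1.402
γ₁/γ₂ = 1.697/1.402 = 1.210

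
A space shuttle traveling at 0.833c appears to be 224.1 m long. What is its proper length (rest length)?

Contracted length L = 224.1 m
γ = 1/√(1 - 0.833²) = 1.8074
L₀ = γL = 1.8074 × 224.1 = 405.0 m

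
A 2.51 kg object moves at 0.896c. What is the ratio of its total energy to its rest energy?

E = γmc², E₀ = mc²
E/E₀ = γ = 1/√(1 - 0.896²) = 2.252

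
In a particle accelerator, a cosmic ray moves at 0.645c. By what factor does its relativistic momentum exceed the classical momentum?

p_rel = γmv, p_class = mv
Ratio = γ = 1/√(1 - 0.645²)
= 1/√(0.583975) = 1.309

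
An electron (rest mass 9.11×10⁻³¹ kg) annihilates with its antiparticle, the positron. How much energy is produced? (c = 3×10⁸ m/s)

Both particles have the same rest mass, so total mass = 2m
E = 2m·c² = 2 × 9.11×10⁻³¹ × (3×10⁸)²
= 2 × 9.11×10⁻³¹ × 9×10¹⁶
= 1.640×10⁻¹³ J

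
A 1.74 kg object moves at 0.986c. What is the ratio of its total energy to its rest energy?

E = γmc², E₀ = mc²
E/E₀ = γ = 1/√(1 - 0.986²) = 5.997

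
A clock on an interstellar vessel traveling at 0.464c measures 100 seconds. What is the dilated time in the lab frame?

Proper time Δt₀ = 100 seconds
γ = 1/√(1 - 0.464²) = 1.129
Δt = γΔt₀ = 1.129 × 100 = 112.9 seconds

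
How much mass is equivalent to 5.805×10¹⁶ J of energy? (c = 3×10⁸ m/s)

From E = mc², we get m = E/c²
c² = (3×10⁸)² = 9×10¹⁶ m²/s²
m = 5.805×10¹⁶ / 9×10¹⁶ = 0.6450 kg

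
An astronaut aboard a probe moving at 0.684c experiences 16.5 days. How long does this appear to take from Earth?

Proper time Δt₀ = 16.5 days
γ = 1/√(1 - 0.684²) = 1.371
Δt = γΔt₀ = 1.371 × 16.5 = 22.62 days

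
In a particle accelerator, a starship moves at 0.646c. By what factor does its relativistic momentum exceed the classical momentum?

p_rel = γmv, p_class = mv
Ratio = γ = 1/√(1 - 0.646²)
= 1/√(0.582684) = 1.310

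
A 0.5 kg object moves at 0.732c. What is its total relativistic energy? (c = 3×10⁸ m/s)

γ = 1/√(1 - 0.732²) = 1.4678
mc² = 0.5 × (3×10⁸)² = 4.500×10¹⁶ J
E = γmc² = 1.4678 × 4.500×10¹⁶ = 6.605×10¹⁶ J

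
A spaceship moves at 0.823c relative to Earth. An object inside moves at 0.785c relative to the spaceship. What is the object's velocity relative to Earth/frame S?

u = (u' + v)/(1 + u'v/c²)
Numerator: 0.785 + 0.823 = 1.608
Denominator: 1 + 0.646055 = 1.646055
u = 1.608/1.646055 = 0.9769c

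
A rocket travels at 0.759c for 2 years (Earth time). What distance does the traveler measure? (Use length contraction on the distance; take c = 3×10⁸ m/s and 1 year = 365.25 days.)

Earth distance: d = v × t = 0.759c × 2 yr = 1.4371×10¹⁶ m
γ = 1.5359
d' = d/γ = 1.4371×10¹⁶/1.5359 = 9.357×10¹⁵ m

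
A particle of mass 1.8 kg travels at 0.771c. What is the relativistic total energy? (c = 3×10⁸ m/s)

γ = 1/√(1 - 0.771²) = 1.5703
mc² = 1.8 × (3×10⁸)² = 1.620×10¹⁷ J
E = γmc² = 1.5703 × 1.620×10¹⁷ = 2.544×10¹⁷ J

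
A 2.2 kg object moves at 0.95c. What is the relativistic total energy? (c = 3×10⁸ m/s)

γ = 1/√(1 - 0.95²) = 3.2026
mc² = 2.2 × (3×10⁸)² = 1.980×10¹⁷ J
E = γmc² = 3.2026 × 1.980×10¹⁷ = 6.341×10¹⁷ J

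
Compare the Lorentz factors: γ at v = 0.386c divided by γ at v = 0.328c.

γ₁ = 1/√(1 - 0.386²) = 1.084
γ₂ = 1/√(1 - 0.328²) = 1.059
γ₁/γ₂ = 1.084/1.059 = 1.024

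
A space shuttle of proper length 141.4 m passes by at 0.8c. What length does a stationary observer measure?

Proper length L₀ = 141.4 m
γ = 1/√(1 - 0.8²) = 1.6667
L = L₀/γ = 141.4/1.6667 = 84.84 m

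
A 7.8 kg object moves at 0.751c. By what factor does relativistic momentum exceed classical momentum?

p_rel = γmv, p_class = mv
Ratio = γ = 1/√(1 - 0.751²) = 1.514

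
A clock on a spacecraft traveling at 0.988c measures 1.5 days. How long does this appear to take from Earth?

Proper time Δt₀ = 1.5 days
γ = 1/√(1 - 0.988²) = 6.4744
Δt = γΔt₀ = 6.4744 × 1.5 = 9.712 days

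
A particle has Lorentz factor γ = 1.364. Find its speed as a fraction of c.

From γ = 1/√(1 - v²/c²):
1/γ² = 1/1.364² = 0.5375
v²/c² = 1 - 0.5375 = 0.4625
v/c = √(0.4625) = 0.6801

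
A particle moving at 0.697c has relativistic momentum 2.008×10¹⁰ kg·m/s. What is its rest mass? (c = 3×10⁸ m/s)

γ = 1/√(1 - 0.697²) = 1.3946
v = 0.697 × 3×10⁸ = 2.091×10⁸ m/s
m = p/(γv) = 2.008×10¹⁰/(1.3946 × 2.091×10⁸) = 68.86 kg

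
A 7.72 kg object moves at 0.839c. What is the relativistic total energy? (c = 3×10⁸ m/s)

γ = 1/√(1 - 0.839²) = 1.838
mc² = 7.72 × (3×10⁸)² = 6.948×10¹⁷ J
E = γmc² = 1.838 × 6.948×10¹⁷ = 1.277×10¹⁸ J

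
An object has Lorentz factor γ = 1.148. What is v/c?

From γ = 1/√(1 - v²/c²):
1/γ² = 1/1.148² = 0.7588
v²/c² = 1 - 0.7588 = 0.2412
v/c = √(0.2412) = 0.4911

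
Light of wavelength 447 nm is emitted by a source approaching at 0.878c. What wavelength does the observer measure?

β = 0.878
Wavelength Doppler factor = √(0.122/1.878) = √(0.06496) = 0.2549
λ_obs = 447 × 0.2549 = 113.9 nm (blueshift)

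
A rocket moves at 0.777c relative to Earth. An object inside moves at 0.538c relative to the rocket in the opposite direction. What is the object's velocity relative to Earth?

Object's velocity in rocket frame is u' = -0.538c
u = (u' + v)/(1 + u'v/c²) = (v - 0.538)/(1 - 0.538·v/c²)
Numerator: 0.777 - 0.538 = 0.239
Denominator: 1 - 0.418026 = 0.581974
u = 0.239/0.581974 = 0.4107c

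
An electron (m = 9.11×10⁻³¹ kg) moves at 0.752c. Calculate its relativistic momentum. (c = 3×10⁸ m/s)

γ = 1/√(1 - 0.752²) = 1.517
v = 0.752 × 3×10⁸ = 2.256×10⁸ m/s
p = γmv = 1.517 × 9.11×10⁻³¹ × 2.256×10⁸ = 3.118×10⁻²² kg·m/s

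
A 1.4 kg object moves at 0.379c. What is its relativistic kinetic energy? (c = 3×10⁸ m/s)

γ = 1/√(1 - 0.379²) = 1.08062
γ - 1 = 0.08062
KE = (γ-1)mc² = 0.08062 × 1.4 × (3×10⁸)² = 1.016×10¹⁶ J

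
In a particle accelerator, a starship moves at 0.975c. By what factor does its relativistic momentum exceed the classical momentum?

p_rel = γmv, p_class = mv
Ratio = γ = 1/√(1 - 0.975²)
= 1/√(0.049375) = 4.500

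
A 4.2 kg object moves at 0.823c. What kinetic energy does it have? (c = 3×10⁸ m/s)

γ = 1/√(1 - 0.823²) = 1.7604
γ - 1 = 0.7604
KE = (γ-1)mc² = 0.7604 × 4.2 × (3×10⁸)² = 2.874×10¹⁷ J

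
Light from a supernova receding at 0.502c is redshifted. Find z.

β = 0.502
(1+β)/(1-β) = 1.502/0.498 = 3.016
√(3.016) = 1.7367
z = 1.7367 - 1 = 0.7367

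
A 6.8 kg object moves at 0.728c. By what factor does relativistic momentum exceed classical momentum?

p_rel = γmv, p_class = mv
Ratio = γ = 1/√(1 - 0.728²) = 1.459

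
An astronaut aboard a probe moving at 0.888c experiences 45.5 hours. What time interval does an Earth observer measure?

Proper time Δt₀ = 45.5 hours
γ = 1/√(1 - 0.888²) = 2.1747
Δt = γΔt₀ = 2.1747 × 45.5 = 98.95 hours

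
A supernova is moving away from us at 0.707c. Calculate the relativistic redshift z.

β = 0.707
(1+β)/(1-β) = 1.707/0.293 = 5.826
√(5.826) = 2.414
z = 2.414 - 1 = 1.414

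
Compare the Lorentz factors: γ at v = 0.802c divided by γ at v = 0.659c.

γ₁ = 1/√(1 - 0.802²) = 1.674
γ₂ = 1/√(1 - 0.659²) = 1.330
γ₁/γ₂ = 1.674/1.330 = 1.259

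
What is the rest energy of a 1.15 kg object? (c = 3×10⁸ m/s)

c² = (3×10⁸)² = 9.000×10¹⁶ m²/s²
E₀ = mc² = 1.15 × 9.000×10¹⁶ = 1.035×10¹⁷ J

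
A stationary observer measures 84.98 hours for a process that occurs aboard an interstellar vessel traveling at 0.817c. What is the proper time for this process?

Dilated time Δt = 84.98 hours
γ = 1/√(1 - 0.817²) = 1.7342
Δt₀ = Δt/γ = 84.98/1.7342 = 49.00 hours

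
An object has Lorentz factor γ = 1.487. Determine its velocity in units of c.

From γ = 1/√(1 - v²/c²):
1/γ² = 1/1.487² = 0.4522
v²/c² = 1 - 0.4522 = 0.5478
v/c = √(0.5478) = 0.7401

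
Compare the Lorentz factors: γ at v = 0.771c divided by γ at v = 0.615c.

γ₁ = 1/√(1 - 0.771²) = 1.570
γ₂ = 1/√(1 - 0.615²) = 1.268
γ₁/γ₂ = 1.570/1.268 = 1.238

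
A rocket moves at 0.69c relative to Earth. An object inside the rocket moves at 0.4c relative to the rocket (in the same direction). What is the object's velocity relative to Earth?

u = (u' + v)/(1 + u'v/c²)
Numerator: 0.4 + 0.69 = 1.09
Denominator: 1 + 0.276 = 1.276
u = 1.09/1.276 = 0.8542c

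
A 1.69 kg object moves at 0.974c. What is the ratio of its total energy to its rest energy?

E = γmc², E₀ = mc²
E/E₀ = γ = 1/√(1 - 0.974²) = 4.414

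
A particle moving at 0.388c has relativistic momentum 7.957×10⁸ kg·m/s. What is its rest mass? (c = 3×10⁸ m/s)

γ = 1/√(1 - 0.388²) = 1.085
v = 0.388 × 3×10⁸ = 1.164×10⁸ m/s
m = p/(γv) = 7.957×10⁸/(1.085 × 1.164×10⁸) = 6.300 kg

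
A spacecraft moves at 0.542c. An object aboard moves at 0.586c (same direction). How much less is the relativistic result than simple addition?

Classical: u' + v = 0.586 + 0.542 = 1.128c
Relativistic: u = (0.586 + 0.542)/(1 + 0.317612) = 1.128/1.317612 = 0.8561c
Difference: 1.128 - 0.8561 = 0.2719c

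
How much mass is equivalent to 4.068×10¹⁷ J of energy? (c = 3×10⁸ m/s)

From E = mc², we get m = E/c²
c² = (3×10⁸)² = 9×10¹⁶ m²/s²
m = 4.068×10¹⁷ / 9×10¹⁶ = 4.520 kg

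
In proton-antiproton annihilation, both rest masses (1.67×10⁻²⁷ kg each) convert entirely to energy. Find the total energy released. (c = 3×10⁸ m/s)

Both particles have the same rest mass, so total mass = 2m
E = 2m·c² = 2 × 1.67×10⁻²⁷ × (3×10⁸)²
= 2 × 1.67×10⁻²⁷ × 9×10¹⁶
= 3.006×10⁻¹⁰ J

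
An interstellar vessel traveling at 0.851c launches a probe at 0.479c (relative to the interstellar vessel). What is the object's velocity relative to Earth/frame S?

u = (u' + v)/(1 + u'v/c²)
Numerator: 0.479 + 0.851 = 1.33
Denominator: 1 + 0.407629 = 1.407629
u = 1.33/1.407629 = 0.9449c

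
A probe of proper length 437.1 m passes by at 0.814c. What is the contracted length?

Proper length L₀ = 437.1 m
γ = 1/√(1 - 0.814²) = 1.7216
L = L₀/γ = 437.1/1.7216 = 253.9 m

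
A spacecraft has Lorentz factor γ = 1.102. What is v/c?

From γ = 1/√(1 - v²/c²):
1/γ² = 1/1.102² = 0.8234
v²/c² = 1 - 0.8234 = 0.1766
v/c = √(0.1766) = 0.4202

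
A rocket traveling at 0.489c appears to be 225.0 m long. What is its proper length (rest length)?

Contracted length L = 225.0 m
γ = 1/√(1 - 0.489²) = 1.146
L₀ = γL = 1.146 × 225.0 = 257.9 m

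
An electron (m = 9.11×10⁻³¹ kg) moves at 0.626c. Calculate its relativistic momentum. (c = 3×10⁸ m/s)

γ = 1/√(1 - 0.626²) = 1.2823
v = 0.626 × 3×10⁸ = 1.878×10⁸ m/s
p = γmv = 1.2823 × 9.11×10⁻³¹ × 1.878×10⁸ = 2.194×10⁻²² kg·m/s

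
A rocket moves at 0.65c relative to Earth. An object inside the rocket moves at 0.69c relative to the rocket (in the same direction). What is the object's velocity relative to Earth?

u = (u' + v)/(1 + u'v/c²)
Numerator: 0.69 + 0.65 = 1.34
Denominator: 1 + 0.4485 = 1.4485
u = 1.34/1.4485 = 0.9251c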